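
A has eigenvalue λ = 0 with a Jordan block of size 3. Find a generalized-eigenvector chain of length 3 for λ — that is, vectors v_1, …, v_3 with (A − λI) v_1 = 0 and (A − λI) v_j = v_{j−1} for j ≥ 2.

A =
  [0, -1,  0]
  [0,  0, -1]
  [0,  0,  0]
A Jordan chain for λ = 0 of length 3:
v_1 = (1, 0, 0)ᵀ
v_2 = (0, -1, 0)ᵀ
v_3 = (0, 0, 1)ᵀ

Let N = A − (0)·I. We want v_3 with N^3 v_3 = 0 but N^2 v_3 ≠ 0; then v_{j-1} := N · v_j for j = 3, …, 2.

Pick v_3 = (0, 0, 1)ᵀ.
Then v_2 = N · v_3 = (0, -1, 0)ᵀ.
Then v_1 = N · v_2 = (1, 0, 0)ᵀ.

Sanity check: (A − (0)·I) v_1 = (0, 0, 0)ᵀ = 0. ✓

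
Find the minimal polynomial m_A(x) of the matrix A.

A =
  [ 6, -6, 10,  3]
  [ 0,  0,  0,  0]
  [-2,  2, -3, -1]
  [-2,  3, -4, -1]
x^4 - 2*x^3 + x^2

The characteristic polynomial is χ_A(x) = x^2*(x - 1)^2, so the eigenvalues are known. The minimal polynomial is
  m_A(x) = Π_λ (x − λ)^{k_λ}
where k_λ is the size of the *largest* Jordan block for λ (equivalently, the smallest k with (A − λI)^k v = 0 for every generalised eigenvector v of λ).

  λ = 0: largest Jordan block has size 2, contributing (x − 0)^2
  λ = 1: largest Jordan block has size 2, contributing (x − 1)^2

So m_A(x) = x^2*(x - 1)^2 = x^4 - 2*x^3 + x^2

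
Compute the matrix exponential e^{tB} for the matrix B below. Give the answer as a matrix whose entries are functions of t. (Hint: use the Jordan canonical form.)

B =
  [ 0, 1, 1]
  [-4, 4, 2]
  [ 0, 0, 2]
e^{tB} =
  [-2*t*exp(2*t) + exp(2*t), t*exp(2*t), t*exp(2*t)]
  [-4*t*exp(2*t), 2*t*exp(2*t) + exp(2*t), 2*t*exp(2*t)]
  [0, 0, exp(2*t)]

Strategy: write B = P · J · P⁻¹ where J is a Jordan canonical form, so e^{tB} = P · e^{tJ} · P⁻¹, and e^{tJ} can be computed block-by-block.

B has Jordan form
J =
  [2, 1, 0]
  [0, 2, 0]
  [0, 0, 2]
(up to reordering of blocks).

Per-block formulas:
  For a 1×1 block at λ = 2: exp(t · [2]) = [e^(2t)].
  For a 2×2 Jordan block J_2(2): exp(t · J_2(2)) = e^(2t)·(I + t·N), where N is the 2×2 nilpotent shift.

After assembling e^{tJ} and conjugating by P, we get:

e^{tB} =
  [-2*t*exp(2*t) + exp(2*t), t*exp(2*t), t*exp(2*t)]
  [-4*t*exp(2*t), 2*t*exp(2*t) + exp(2*t), 2*t*exp(2*t)]
  [0, 0, exp(2*t)]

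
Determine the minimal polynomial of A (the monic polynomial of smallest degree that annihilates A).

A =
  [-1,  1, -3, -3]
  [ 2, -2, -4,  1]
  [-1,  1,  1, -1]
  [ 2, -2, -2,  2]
x^3

The characteristic polynomial is χ_A(x) = x^4, so the eigenvalues are known. The minimal polynomial is
  m_A(x) = Π_λ (x − λ)^{k_λ}
where k_λ is the size of the *largest* Jordan block for λ (equivalently, the smallest k with (A − λI)^k v = 0 for every generalised eigenvector v of λ).

  λ = 0: largest Jordan block has size 3, contributing (x − 0)^3

So m_A(x) = x^3 = x^3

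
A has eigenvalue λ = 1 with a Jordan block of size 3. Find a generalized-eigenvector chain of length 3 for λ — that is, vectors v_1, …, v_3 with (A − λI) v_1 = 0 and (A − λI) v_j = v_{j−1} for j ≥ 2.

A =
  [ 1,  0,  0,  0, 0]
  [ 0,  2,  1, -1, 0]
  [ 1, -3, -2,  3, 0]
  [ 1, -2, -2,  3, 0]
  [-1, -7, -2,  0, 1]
A Jordan chain for λ = 1 of length 3:
v_1 = (0, 0, 0, 0, -2)ᵀ
v_2 = (0, 0, 1, 1, -1)ᵀ
v_3 = (1, 0, 0, 0, 0)ᵀ

Let N = A − (1)·I. We want v_3 with N^3 v_3 = 0 but N^2 v_3 ≠ 0; then v_{j-1} := N · v_j for j = 3, …, 2.

Pick v_3 = (1, 0, 0, 0, 0)ᵀ.
Then v_2 = N · v_3 = (0, 0, 1, 1, -1)ᵀ.
Then v_1 = N · v_2 = (0, 0, 0, 0, -2)ᵀ.

Sanity check: (A − (1)·I) v_1 = (0, 0, 0, 0, 0)ᵀ = 0. ✓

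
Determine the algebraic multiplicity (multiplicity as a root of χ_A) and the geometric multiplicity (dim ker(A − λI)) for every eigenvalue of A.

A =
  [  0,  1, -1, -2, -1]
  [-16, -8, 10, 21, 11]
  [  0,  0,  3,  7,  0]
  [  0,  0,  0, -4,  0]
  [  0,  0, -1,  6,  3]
λ = -4: alg = 3, geom = 2; λ = 3: alg = 2, geom = 1

Step 1 — factor the characteristic polynomial to read off the algebraic multiplicities:
  χ_A(x) = (x - 3)^2*(x + 4)^3

Step 2 — compute geometric multiplicities via the rank-nullity identity g(λ) = n − rank(A − λI):
  rank(A − (-4)·I) = 3, so dim ker(A − (-4)·I) = n − 3 = 2
  rank(A − (3)·I) = 4, so dim ker(A − (3)·I) = n − 4 = 1

Summary:
  λ = -4: algebraic multiplicity = 3, geometric multiplicity = 2
  λ = 3: algebraic multiplicity = 2, geometric multiplicity = 1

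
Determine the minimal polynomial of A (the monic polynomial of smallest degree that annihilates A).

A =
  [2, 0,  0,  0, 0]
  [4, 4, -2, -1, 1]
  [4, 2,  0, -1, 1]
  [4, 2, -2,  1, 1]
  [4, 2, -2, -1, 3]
x^2 - 4*x + 4

The characteristic polynomial is χ_A(x) = (x - 2)^5, so the eigenvalues are known. The minimal polynomial is
  m_A(x) = Π_λ (x − λ)^{k_λ}
where k_λ is the size of the *largest* Jordan block for λ (equivalently, the smallest k with (A − λI)^k v = 0 for every generalised eigenvector v of λ).

  λ = 2: largest Jordan block has size 2, contributing (x − 2)^2

So m_A(x) = (x - 2)^2 = x^2 - 4*x + 4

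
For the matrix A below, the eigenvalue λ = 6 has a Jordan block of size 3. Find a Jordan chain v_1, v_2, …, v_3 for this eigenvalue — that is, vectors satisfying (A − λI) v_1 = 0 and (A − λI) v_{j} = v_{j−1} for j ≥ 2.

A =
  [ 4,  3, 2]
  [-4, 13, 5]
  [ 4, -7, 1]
A Jordan chain for λ = 6 of length 3:
v_1 = (1, 2, -2)ᵀ
v_2 = (3, 7, -7)ᵀ
v_3 = (0, 1, 0)ᵀ

Let N = A − (6)·I. We want v_3 with N^3 v_3 = 0 but N^2 v_3 ≠ 0; then v_{j-1} := N · v_j for j = 3, …, 2.

Pick v_3 = (0, 1, 0)ᵀ.
Then v_2 = N · v_3 = (3, 7, -7)ᵀ.
Then v_1 = N · v_2 = (1, 2, -2)ᵀ.

Sanity check: (A − (6)·I) v_1 = (0, 0, 0)ᵀ = 0. ✓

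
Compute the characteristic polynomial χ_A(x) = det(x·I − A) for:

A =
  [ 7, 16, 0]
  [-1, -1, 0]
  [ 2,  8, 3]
x^3 - 9*x^2 + 27*x - 27

Expanding det(x·I − A) (e.g. by cofactor expansion or by noting that A is similar to its Jordan form J, which has the same characteristic polynomial as A) gives
  χ_A(x) = x^3 - 9*x^2 + 27*x - 27
which factors as (x - 3)^3. The eigenvalues (with algebraic multiplicities) are λ = 3 with multiplicity 3.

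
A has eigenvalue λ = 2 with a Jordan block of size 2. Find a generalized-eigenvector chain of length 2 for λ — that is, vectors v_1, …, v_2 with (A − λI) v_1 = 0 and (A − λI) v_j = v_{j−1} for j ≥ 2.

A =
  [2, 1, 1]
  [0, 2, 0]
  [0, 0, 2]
A Jordan chain for λ = 2 of length 2:
v_1 = (1, 0, 0)ᵀ
v_2 = (0, 1, 0)ᵀ

Let N = A − (2)·I. We want v_2 with N^2 v_2 = 0 but N^1 v_2 ≠ 0; then v_{j-1} := N · v_j for j = 2, …, 2.

Pick v_2 = (0, 1, 0)ᵀ.
Then v_1 = N · v_2 = (1, 0, 0)ᵀ.

Sanity check: (A − (2)·I) v_1 = (0, 0, 0)ᵀ = 0. ✓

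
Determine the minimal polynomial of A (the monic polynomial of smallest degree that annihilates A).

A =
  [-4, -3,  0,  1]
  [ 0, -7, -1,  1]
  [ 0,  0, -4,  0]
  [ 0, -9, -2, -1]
x^3 + 12*x^2 + 48*x + 64

The characteristic polynomial is χ_A(x) = (x + 4)^4, so the eigenvalues are known. The minimal polynomial is
  m_A(x) = Π_λ (x − λ)^{k_λ}
where k_λ is the size of the *largest* Jordan block for λ (equivalently, the smallest k with (A − λI)^k v = 0 for every generalised eigenvector v of λ).

  λ = -4: largest Jordan block has size 3, contributing (x + 4)^3

So m_A(x) = (x + 4)^3 = x^3 + 12*x^2 + 48*x + 64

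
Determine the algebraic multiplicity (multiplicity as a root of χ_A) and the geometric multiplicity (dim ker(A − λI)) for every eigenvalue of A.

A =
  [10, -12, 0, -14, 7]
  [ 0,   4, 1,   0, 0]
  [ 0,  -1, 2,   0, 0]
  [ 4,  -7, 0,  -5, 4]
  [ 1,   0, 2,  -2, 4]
λ = 3: alg = 5, geom = 2

Step 1 — factor the characteristic polynomial to read off the algebraic multiplicities:
  χ_A(x) = (x - 3)^5

Step 2 — compute geometric multiplicities via the rank-nullity identity g(λ) = n − rank(A − λI):
  rank(A − (3)·I) = 3, so dim ker(A − (3)·I) = n − 3 = 2

Summary:
  λ = 3: algebraic multiplicity = 5, geometric multiplicity = 2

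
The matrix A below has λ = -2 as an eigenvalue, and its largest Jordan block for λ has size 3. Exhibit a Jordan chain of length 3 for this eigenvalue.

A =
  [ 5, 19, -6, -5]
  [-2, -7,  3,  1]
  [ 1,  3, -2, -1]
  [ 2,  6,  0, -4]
A Jordan chain for λ = -2 of length 3:
v_1 = (-5, 1, -1, -2)ᵀ
v_2 = (7, -2, 1, 2)ᵀ
v_3 = (1, 0, 0, 0)ᵀ

Let N = A − (-2)·I. We want v_3 with N^3 v_3 = 0 but N^2 v_3 ≠ 0; then v_{j-1} := N · v_j for j = 3, …, 2.

Pick v_3 = (1, 0, 0, 0)ᵀ.
Then v_2 = N · v_3 = (7, -2, 1, 2)ᵀ.
Then v_1 = N · v_2 = (-5, 1, -1, -2)ᵀ.

Sanity check: (A − (-2)·I) v_1 = (0, 0, 0, 0)ᵀ = 0. ✓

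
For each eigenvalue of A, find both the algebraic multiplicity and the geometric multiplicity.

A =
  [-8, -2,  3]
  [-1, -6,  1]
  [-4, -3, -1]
λ = -5: alg = 3, geom = 1

Step 1 — factor the characteristic polynomial to read off the algebraic multiplicities:
  χ_A(x) = (x + 5)^3

Step 2 — compute geometric multiplicities via the rank-nullity identity g(λ) = n − rank(A − λI):
  rank(A − (-5)·I) = 2, so dim ker(A − (-5)·I) = n − 2 = 1

Summary:
  λ = -5: algebraic multiplicity = 3, geometric multiplicity = 1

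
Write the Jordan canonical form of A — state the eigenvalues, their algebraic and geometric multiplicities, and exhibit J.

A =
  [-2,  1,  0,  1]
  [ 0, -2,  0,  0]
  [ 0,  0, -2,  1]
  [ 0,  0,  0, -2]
J_2(-2) ⊕ J_2(-2)

The characteristic polynomial is
  det(x·I − A) = x^4 + 8*x^3 + 24*x^2 + 32*x + 16 = (x + 2)^4

Eigenvalues and multiplicities (the geometric multiplicity of λ is n − rank(A − λI), which equals the number of Jordan blocks for λ):
  λ = -2: algebraic multiplicity = 4, geometric multiplicity = 2

Determining the block sizes for each eigenvalue:
  λ = -2: with am = 4 and gm = 2, the partition is not yet determined (e.g. several partitions of 4 into 2 parts exist). Let N = A − (-2)·I. Computing rank(N^1) = 2, rank(N^2) = 0; the number of blocks of size ≥ j is rank(N^{j−1}) − rank(N^j), giving [2, 2]. So we have 2 block(s) of size 2 → block sizes [2, 2]

Assembling the blocks gives a Jordan form
J =
  [-2,  1,  0,  0]
  [ 0, -2,  0,  0]
  [ 0,  0, -2,  1]
  [ 0,  0,  0, -2]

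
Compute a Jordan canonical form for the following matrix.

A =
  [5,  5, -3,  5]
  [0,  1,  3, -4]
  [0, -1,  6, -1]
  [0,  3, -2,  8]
J_3(5) ⊕ J_1(5)

The characteristic polynomial is
  det(x·I − A) = x^4 - 20*x^3 + 150*x^2 - 500*x + 625 = (x - 5)^4

Eigenvalues and multiplicities (the geometric multiplicity of λ is n − rank(A − λI), which equals the number of Jordan blocks for λ):
  λ = 5: algebraic multiplicity = 4, geometric multiplicity = 2

Determining the block sizes for each eigenvalue:
  λ = 5: with am = 4 and gm = 2, the partition is not yet determined (e.g. several partitions of 4 into 2 parts exist). Let N = A − (5)·I. Computing rank(N^1) = 2, rank(N^2) = 1, rank(N^3) = 0; the number of blocks of size ≥ j is rank(N^{j−1}) − rank(N^j), giving [2, 1, 1]. So we have 1 block(s) of size 3, 1 block(s) of size 1 → block sizes [3, 1]

Assembling the blocks gives a Jordan form
J =
  [5, 1, 0, 0]
  [0, 5, 1, 0]
  [0, 0, 5, 0]
  [0, 0, 0, 5]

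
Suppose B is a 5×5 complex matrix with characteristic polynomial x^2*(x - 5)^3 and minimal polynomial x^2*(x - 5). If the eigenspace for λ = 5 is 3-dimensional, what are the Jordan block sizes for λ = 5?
Block sizes for λ = 5: [1, 1, 1]

Step 1 — from the characteristic polynomial, algebraic multiplicity of λ = 5 is 3. From dim ker(B − (5)·I) = 3, there are exactly 3 Jordan blocks for λ = 5.
Step 2 — from the minimal polynomial, the factor (x − 5) tells us the largest block for λ = 5 has size 1.
Step 3 — with total size 3, 3 blocks, and largest block 1, the block sizes (in nonincreasing order) are [1, 1, 1].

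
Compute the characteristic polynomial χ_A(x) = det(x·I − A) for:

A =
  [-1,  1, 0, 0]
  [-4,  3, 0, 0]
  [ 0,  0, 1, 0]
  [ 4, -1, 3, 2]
x^4 - 5*x^3 + 9*x^2 - 7*x + 2

Expanding det(x·I − A) (e.g. by cofactor expansion or by noting that A is similar to its Jordan form J, which has the same characteristic polynomial as A) gives
  χ_A(x) = x^4 - 5*x^3 + 9*x^2 - 7*x + 2
which factors as (x - 2)*(x - 1)^3. The eigenvalues (with algebraic multiplicities) are λ = 1 with multiplicity 3, λ = 2 with multiplicity 1.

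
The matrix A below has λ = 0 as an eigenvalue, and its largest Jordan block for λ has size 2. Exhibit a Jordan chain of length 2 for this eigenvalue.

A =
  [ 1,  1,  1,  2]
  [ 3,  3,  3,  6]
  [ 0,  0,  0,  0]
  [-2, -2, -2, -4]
A Jordan chain for λ = 0 of length 2:
v_1 = (1, 3, 0, -2)ᵀ
v_2 = (1, 0, 0, 0)ᵀ

Let N = A − (0)·I. We want v_2 with N^2 v_2 = 0 but N^1 v_2 ≠ 0; then v_{j-1} := N · v_j for j = 2, …, 2.

Pick v_2 = (1, 0, 0, 0)ᵀ.
Then v_1 = N · v_2 = (1, 3, 0, -2)ᵀ.

Sanity check: (A − (0)·I) v_1 = (0, 0, 0, 0)ᵀ = 0. ✓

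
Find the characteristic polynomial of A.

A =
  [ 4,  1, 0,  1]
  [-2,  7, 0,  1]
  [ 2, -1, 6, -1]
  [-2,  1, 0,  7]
x^4 - 24*x^3 + 216*x^2 - 864*x + 1296

Expanding det(x·I − A) (e.g. by cofactor expansion or by noting that A is similar to its Jordan form J, which has the same characteristic polynomial as A) gives
  χ_A(x) = x^4 - 24*x^3 + 216*x^2 - 864*x + 1296
which factors as (x - 6)^4. The eigenvalues (with algebraic multiplicities) are λ = 6 with multiplicity 4.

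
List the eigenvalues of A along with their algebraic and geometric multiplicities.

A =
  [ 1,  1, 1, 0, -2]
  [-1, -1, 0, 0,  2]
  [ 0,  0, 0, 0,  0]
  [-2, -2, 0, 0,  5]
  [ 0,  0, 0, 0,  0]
λ = 0: alg = 5, geom = 2

Step 1 — factor the characteristic polynomial to read off the algebraic multiplicities:
  χ_A(x) = x^5

Step 2 — compute geometric multiplicities via the rank-nullity identity g(λ) = n − rank(A − λI):
  rank(A − (0)·I) = 3, so dim ker(A − (0)·I) = n − 3 = 2

Summary:
  λ = 0: algebraic multiplicity = 5, geometric multiplicity = 2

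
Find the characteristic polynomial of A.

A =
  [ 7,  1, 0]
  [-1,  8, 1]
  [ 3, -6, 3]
x^3 - 18*x^2 + 108*x - 216

Expanding det(x·I − A) (e.g. by cofactor expansion or by noting that A is similar to its Jordan form J, which has the same characteristic polynomial as A) gives
  χ_A(x) = x^3 - 18*x^2 + 108*x - 216
which factors as (x - 6)^3. The eigenvalues (with algebraic multiplicities) are λ = 6 with multiplicity 3.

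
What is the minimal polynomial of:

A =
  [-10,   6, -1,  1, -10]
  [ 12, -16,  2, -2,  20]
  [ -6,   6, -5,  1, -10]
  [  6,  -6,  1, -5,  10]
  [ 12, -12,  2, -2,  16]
x^2 + 8*x + 16

The characteristic polynomial is χ_A(x) = (x + 4)^5, so the eigenvalues are known. The minimal polynomial is
  m_A(x) = Π_λ (x − λ)^{k_λ}
where k_λ is the size of the *largest* Jordan block for λ (equivalently, the smallest k with (A − λI)^k v = 0 for every generalised eigenvector v of λ).

  λ = -4: largest Jordan block has size 2, contributing (x + 4)^2

So m_A(x) = (x + 4)^2 = x^2 + 8*x + 16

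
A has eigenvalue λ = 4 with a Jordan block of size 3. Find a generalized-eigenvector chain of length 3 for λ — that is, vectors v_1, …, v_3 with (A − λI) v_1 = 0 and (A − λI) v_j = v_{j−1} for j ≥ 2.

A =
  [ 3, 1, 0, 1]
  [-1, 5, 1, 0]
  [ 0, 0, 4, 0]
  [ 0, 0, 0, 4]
A Jordan chain for λ = 4 of length 3:
v_1 = (1, 1, 0, 0)ᵀ
v_2 = (0, 1, 0, 0)ᵀ
v_3 = (0, 0, 1, 0)ᵀ

Let N = A − (4)·I. We want v_3 with N^3 v_3 = 0 but N^2 v_3 ≠ 0; then v_{j-1} := N · v_j for j = 3, …, 2.

Pick v_3 = (0, 0, 1, 0)ᵀ.
Then v_2 = N · v_3 = (0, 1, 0, 0)ᵀ.
Then v_1 = N · v_2 = (1, 1, 0, 0)ᵀ.

Sanity check: (A − (4)·I) v_1 = (0, 0, 0, 0)ᵀ = 0. ✓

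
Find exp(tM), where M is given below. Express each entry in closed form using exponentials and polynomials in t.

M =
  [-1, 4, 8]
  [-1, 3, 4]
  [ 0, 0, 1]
e^{tM} =
  [-2*t*exp(t) + exp(t), 4*t*exp(t), 8*t*exp(t)]
  [-t*exp(t), 2*t*exp(t) + exp(t), 4*t*exp(t)]
  [0, 0, exp(t)]

Strategy: write M = P · J · P⁻¹ where J is a Jordan canonical form, so e^{tM} = P · e^{tJ} · P⁻¹, and e^{tJ} can be computed block-by-block.

M has Jordan form
J =
  [1, 1, 0]
  [0, 1, 0]
  [0, 0, 1]
(up to reordering of blocks).

Per-block formulas:
  For a 1×1 block at λ = 1: exp(t · [1]) = [e^(1t)].
  For a 2×2 Jordan block J_2(1): exp(t · J_2(1)) = e^(1t)·(I + t·N), where N is the 2×2 nilpotent shift.

After assembling e^{tJ} and conjugating by P, we get:

e^{tM} =
  [-2*t*exp(t) + exp(t), 4*t*exp(t), 8*t*exp(t)]
  [-t*exp(t), 2*t*exp(t) + exp(t), 4*t*exp(t)]
  [0, 0, exp(t)]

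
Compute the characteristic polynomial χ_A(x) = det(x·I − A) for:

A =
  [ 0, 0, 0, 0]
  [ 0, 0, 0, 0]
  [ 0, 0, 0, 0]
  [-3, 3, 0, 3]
x^4 - 3*x^3

Expanding det(x·I − A) (e.g. by cofactor expansion or by noting that A is similar to its Jordan form J, which has the same characteristic polynomial as A) gives
  χ_A(x) = x^4 - 3*x^3
which factors as x^3*(x - 3). The eigenvalues (with algebraic multiplicities) are λ = 0 with multiplicity 3, λ = 3 with multiplicity 1.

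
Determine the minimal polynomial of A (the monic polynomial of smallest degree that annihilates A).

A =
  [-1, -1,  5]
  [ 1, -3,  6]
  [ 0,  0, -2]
x^3 + 6*x^2 + 12*x + 8

The characteristic polynomial is χ_A(x) = (x + 2)^3, so the eigenvalues are known. The minimal polynomial is
  m_A(x) = Π_λ (x − λ)^{k_λ}
where k_λ is the size of the *largest* Jordan block for λ (equivalently, the smallest k with (A − λI)^k v = 0 for every generalised eigenvector v of λ).

  λ = -2: largest Jordan block has size 3, contributing (x + 2)^3

So m_A(x) = (x + 2)^3 = x^3 + 6*x^2 + 12*x + 8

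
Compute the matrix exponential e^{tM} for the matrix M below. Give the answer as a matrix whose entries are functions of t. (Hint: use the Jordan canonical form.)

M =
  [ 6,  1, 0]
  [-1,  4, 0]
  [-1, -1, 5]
e^{tM} =
  [t*exp(5*t) + exp(5*t), t*exp(5*t), 0]
  [-t*exp(5*t), -t*exp(5*t) + exp(5*t), 0]
  [-t*exp(5*t), -t*exp(5*t), exp(5*t)]

Strategy: write M = P · J · P⁻¹ where J is a Jordan canonical form, so e^{tM} = P · e^{tJ} · P⁻¹, and e^{tJ} can be computed block-by-block.

M has Jordan form
J =
  [5, 1, 0]
  [0, 5, 0]
  [0, 0, 5]
(up to reordering of blocks).

Per-block formulas:
  For a 1×1 block at λ = 5: exp(t · [5]) = [e^(5t)].
  For a 2×2 Jordan block J_2(5): exp(t · J_2(5)) = e^(5t)·(I + t·N), where N is the 2×2 nilpotent shift.

After assembling e^{tJ} and conjugating by P, we get:

e^{tM} =
  [t*exp(5*t) + exp(5*t), t*exp(5*t), 0]
  [-t*exp(5*t), -t*exp(5*t) + exp(5*t), 0]
  [-t*exp(5*t), -t*exp(5*t), exp(5*t)]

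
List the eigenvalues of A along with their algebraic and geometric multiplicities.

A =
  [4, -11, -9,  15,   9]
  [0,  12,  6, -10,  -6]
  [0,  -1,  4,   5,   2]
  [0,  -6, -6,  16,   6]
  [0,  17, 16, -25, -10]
λ = 4: alg = 2, geom = 1; λ = 6: alg = 3, geom = 2

Step 1 — factor the characteristic polynomial to read off the algebraic multiplicities:
  χ_A(x) = (x - 6)^3*(x - 4)^2

Step 2 — compute geometric multiplicities via the rank-nullity identity g(λ) = n − rank(A − λI):
  rank(A − (4)·I) = 4, so dim ker(A − (4)·I) = n − 4 = 1
  rank(A − (6)·I) = 3, so dim ker(A − (6)·I) = n − 3 = 2

Summary:
  λ = 4: algebraic multiplicity = 2, geometric multiplicity = 1
  λ = 6: algebraic multiplicity = 3, geometric multiplicity = 2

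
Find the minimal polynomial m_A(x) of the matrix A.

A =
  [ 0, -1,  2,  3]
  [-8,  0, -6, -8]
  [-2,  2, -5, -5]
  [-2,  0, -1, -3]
x^3 + 6*x^2 + 12*x + 8

The characteristic polynomial is χ_A(x) = (x + 2)^4, so the eigenvalues are known. The minimal polynomial is
  m_A(x) = Π_λ (x − λ)^{k_λ}
where k_λ is the size of the *largest* Jordan block for λ (equivalently, the smallest k with (A − λI)^k v = 0 for every generalised eigenvector v of λ).

  λ = -2: largest Jordan block has size 3, contributing (x + 2)^3

So m_A(x) = (x + 2)^3 = x^3 + 6*x^2 + 12*x + 8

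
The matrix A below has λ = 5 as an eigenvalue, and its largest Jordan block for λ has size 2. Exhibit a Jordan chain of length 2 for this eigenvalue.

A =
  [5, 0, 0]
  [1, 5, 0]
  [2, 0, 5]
A Jordan chain for λ = 5 of length 2:
v_1 = (0, 1, 2)ᵀ
v_2 = (1, 0, 0)ᵀ

Let N = A − (5)·I. We want v_2 with N^2 v_2 = 0 but N^1 v_2 ≠ 0; then v_{j-1} := N · v_j for j = 2, …, 2.

Pick v_2 = (1, 0, 0)ᵀ.
Then v_1 = N · v_2 = (0, 1, 2)ᵀ.

Sanity check: (A − (5)·I) v_1 = (0, 0, 0)ᵀ = 0. ✓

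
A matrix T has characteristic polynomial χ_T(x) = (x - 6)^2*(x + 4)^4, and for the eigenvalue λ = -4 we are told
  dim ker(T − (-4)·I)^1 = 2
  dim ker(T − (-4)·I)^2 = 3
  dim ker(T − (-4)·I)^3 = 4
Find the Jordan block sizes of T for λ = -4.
Block sizes for λ = -4: [3, 1]

From the dimensions of kernels of powers, the number of Jordan blocks of size at least j is d_j − d_{j−1} where d_j = dim ker(N^j) (with d_0 = 0). Computing the differences gives [2, 1, 1].
The number of blocks of size exactly k is (#blocks of size ≥ k) − (#blocks of size ≥ k + 1), so the partition is: 1 block(s) of size 1, 1 block(s) of size 3.
In nonincreasing order the block sizes are [3, 1].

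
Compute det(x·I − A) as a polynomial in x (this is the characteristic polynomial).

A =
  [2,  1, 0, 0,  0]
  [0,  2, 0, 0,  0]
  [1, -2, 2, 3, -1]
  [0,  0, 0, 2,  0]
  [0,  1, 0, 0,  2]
x^5 - 10*x^4 + 40*x^3 - 80*x^2 + 80*x - 32

Expanding det(x·I − A) (e.g. by cofactor expansion or by noting that A is similar to its Jordan form J, which has the same characteristic polynomial as A) gives
  χ_A(x) = x^5 - 10*x^4 + 40*x^3 - 80*x^2 + 80*x - 32
which factors as (x - 2)^5. The eigenvalues (with algebraic multiplicities) are λ = 2 with multiplicity 5.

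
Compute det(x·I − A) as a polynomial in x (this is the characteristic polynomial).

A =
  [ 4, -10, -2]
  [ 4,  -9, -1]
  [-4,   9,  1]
x^3 + 4*x^2

Expanding det(x·I − A) (e.g. by cofactor expansion or by noting that A is similar to its Jordan form J, which has the same characteristic polynomial as A) gives
  χ_A(x) = x^3 + 4*x^2
which factors as x^2*(x + 4). The eigenvalues (with algebraic multiplicities) are λ = -4 with multiplicity 1, λ = 0 with multiplicity 2.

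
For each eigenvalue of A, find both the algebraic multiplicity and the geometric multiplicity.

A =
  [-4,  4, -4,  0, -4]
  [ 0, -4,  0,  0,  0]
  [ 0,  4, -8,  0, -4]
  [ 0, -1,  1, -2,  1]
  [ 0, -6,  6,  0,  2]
λ = -4: alg = 3, geom = 3; λ = -2: alg = 2, geom = 1

Step 1 — factor the characteristic polynomial to read off the algebraic multiplicities:
  χ_A(x) = (x + 2)^2*(x + 4)^3

Step 2 — compute geometric multiplicities via the rank-nullity identity g(λ) = n − rank(A − λI):
  rank(A − (-4)·I) = 2, so dim ker(A − (-4)·I) = n − 2 = 3
  rank(A − (-2)·I) = 4, so dim ker(A − (-2)·I) = n − 4 = 1

Summary:
  λ = -4: algebraic multiplicity = 3, geometric multiplicity = 3
  λ = -2: algebraic multiplicity = 2, geometric multiplicity = 1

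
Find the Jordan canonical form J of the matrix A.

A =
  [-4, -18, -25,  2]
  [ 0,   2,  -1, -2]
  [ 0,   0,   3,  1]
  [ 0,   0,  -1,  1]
J_1(-4) ⊕ J_3(2)

The characteristic polynomial is
  det(x·I − A) = x^4 - 2*x^3 - 12*x^2 + 40*x - 32 = (x - 2)^3*(x + 4)

Eigenvalues and multiplicities (the geometric multiplicity of λ is n − rank(A − λI), which equals the number of Jordan blocks for λ):
  λ = -4: algebraic multiplicity = 1, geometric multiplicity = 1
  λ = 2: algebraic multiplicity = 3, geometric multiplicity = 1

Determining the block sizes for each eigenvalue:
  λ = -4: one block (gm = 1), so the single block has size am = 1 → block sizes [1]
  λ = 2: one block (gm = 1), so the single block has size am = 3 → block sizes [3]

Assembling the blocks gives a Jordan form
J =
  [-4, 0, 0, 0]
  [ 0, 2, 1, 0]
  [ 0, 0, 2, 1]
  [ 0, 0, 0, 2]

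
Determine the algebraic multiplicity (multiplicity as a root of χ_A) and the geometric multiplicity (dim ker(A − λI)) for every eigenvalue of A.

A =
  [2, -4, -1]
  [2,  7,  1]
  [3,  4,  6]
λ = 5: alg = 3, geom = 1

Step 1 — factor the characteristic polynomial to read off the algebraic multiplicities:
  χ_A(x) = (x - 5)^3

Step 2 — compute geometric multiplicities via the rank-nullity identity g(λ) = n − rank(A − λI):
  rank(A − (5)·I) = 2, so dim ker(A − (5)·I) = n − 2 = 1

Summary:
  λ = 5: algebraic multiplicity = 3, geometric multiplicity = 1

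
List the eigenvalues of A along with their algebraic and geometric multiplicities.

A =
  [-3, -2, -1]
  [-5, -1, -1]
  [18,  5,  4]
λ = 0: alg = 3, geom = 1

Step 1 — factor the characteristic polynomial to read off the algebraic multiplicities:
  χ_A(x) = x^3

Step 2 — compute geometric multiplicities via the rank-nullity identity g(λ) = n − rank(A − λI):
  rank(A − (0)·I) = 2, so dim ker(A − (0)·I) = n − 2 = 1

Summary:
  λ = 0: algebraic multiplicity = 3, geometric multiplicity = 1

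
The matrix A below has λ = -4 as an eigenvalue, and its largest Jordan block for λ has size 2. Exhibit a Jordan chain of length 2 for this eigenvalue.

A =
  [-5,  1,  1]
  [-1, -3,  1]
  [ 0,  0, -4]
A Jordan chain for λ = -4 of length 2:
v_1 = (-1, -1, 0)ᵀ
v_2 = (1, 0, 0)ᵀ

Let N = A − (-4)·I. We want v_2 with N^2 v_2 = 0 but N^1 v_2 ≠ 0; then v_{j-1} := N · v_j for j = 2, …, 2.

Pick v_2 = (1, 0, 0)ᵀ.
Then v_1 = N · v_2 = (-1, -1, 0)ᵀ.

Sanity check: (A − (-4)·I) v_1 = (0, 0, 0)ᵀ = 0. ✓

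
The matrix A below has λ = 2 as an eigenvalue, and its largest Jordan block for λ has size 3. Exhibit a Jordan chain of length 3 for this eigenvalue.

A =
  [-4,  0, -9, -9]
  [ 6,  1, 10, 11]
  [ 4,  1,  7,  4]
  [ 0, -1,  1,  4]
A Jordan chain for λ = 2 of length 3:
v_1 = (0, -2, 2, -2)ᵀ
v_2 = (-6, 6, 4, 0)ᵀ
v_3 = (1, 0, 0, 0)ᵀ

Let N = A − (2)·I. We want v_3 with N^3 v_3 = 0 but N^2 v_3 ≠ 0; then v_{j-1} := N · v_j for j = 3, …, 2.

Pick v_3 = (1, 0, 0, 0)ᵀ.
Then v_2 = N · v_3 = (-6, 6, 4, 0)ᵀ.
Then v_1 = N · v_2 = (0, -2, 2, -2)ᵀ.

Sanity check: (A − (2)·I) v_1 = (0, 0, 0, 0)ᵀ = 0. ✓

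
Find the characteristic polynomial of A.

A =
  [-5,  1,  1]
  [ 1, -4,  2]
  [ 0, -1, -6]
x^3 + 15*x^2 + 75*x + 125

Expanding det(x·I − A) (e.g. by cofactor expansion or by noting that A is similar to its Jordan form J, which has the same characteristic polynomial as A) gives
  χ_A(x) = x^3 + 15*x^2 + 75*x + 125
which factors as (x + 5)^3. The eigenvalues (with algebraic multiplicities) are λ = -5 with multiplicity 3.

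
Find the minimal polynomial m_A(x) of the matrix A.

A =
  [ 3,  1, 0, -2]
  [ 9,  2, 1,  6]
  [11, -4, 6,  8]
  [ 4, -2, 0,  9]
x^3 - 15*x^2 + 75*x - 125

The characteristic polynomial is χ_A(x) = (x - 5)^4, so the eigenvalues are known. The minimal polynomial is
  m_A(x) = Π_λ (x − λ)^{k_λ}
where k_λ is the size of the *largest* Jordan block for λ (equivalently, the smallest k with (A − λI)^k v = 0 for every generalised eigenvector v of λ).

  λ = 5: largest Jordan block has size 3, contributing (x − 5)^3

So m_A(x) = (x - 5)^3 = x^3 - 15*x^2 + 75*x - 125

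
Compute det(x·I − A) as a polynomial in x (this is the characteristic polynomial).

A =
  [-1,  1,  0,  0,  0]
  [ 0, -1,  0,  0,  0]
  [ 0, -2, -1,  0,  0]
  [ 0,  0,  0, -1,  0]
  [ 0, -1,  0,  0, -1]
x^5 + 5*x^4 + 10*x^3 + 10*x^2 + 5*x + 1

Expanding det(x·I − A) (e.g. by cofactor expansion or by noting that A is similar to its Jordan form J, which has the same characteristic polynomial as A) gives
  χ_A(x) = x^5 + 5*x^4 + 10*x^3 + 10*x^2 + 5*x + 1
which factors as (x + 1)^5. The eigenvalues (with algebraic multiplicities) are λ = -1 with multiplicity 5.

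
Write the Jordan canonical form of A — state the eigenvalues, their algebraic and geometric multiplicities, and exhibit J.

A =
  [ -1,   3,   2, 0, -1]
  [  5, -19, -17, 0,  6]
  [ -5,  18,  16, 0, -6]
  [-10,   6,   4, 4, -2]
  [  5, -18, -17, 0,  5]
J_2(-1) ⊕ J_1(-1) ⊕ J_1(4) ⊕ J_1(4)

The characteristic polynomial is
  det(x·I − A) = x^5 - 5*x^4 - 5*x^3 + 25*x^2 + 40*x + 16 = (x - 4)^2*(x + 1)^3

Eigenvalues and multiplicities (the geometric multiplicity of λ is n − rank(A − λI), which equals the number of Jordan blocks for λ):
  λ = -1: algebraic multiplicity = 3, geometric multiplicity = 2
  λ = 4: algebraic multiplicity = 2, geometric multiplicity = 2

Determining the block sizes for each eigenvalue:
  λ = -1: 2 blocks summing to 3 forces exactly one block of size 2 and the rest size 1 → block sizes [2, 1]
  λ = 4: gm = am = 2, so every block has size 1 → block sizes [1, 1]

Assembling the blocks gives a Jordan form
J =
  [-1,  1,  0, 0, 0]
  [ 0, -1,  0, 0, 0]
  [ 0,  0, -1, 0, 0]
  [ 0,  0,  0, 4, 0]
  [ 0,  0,  0, 0, 4]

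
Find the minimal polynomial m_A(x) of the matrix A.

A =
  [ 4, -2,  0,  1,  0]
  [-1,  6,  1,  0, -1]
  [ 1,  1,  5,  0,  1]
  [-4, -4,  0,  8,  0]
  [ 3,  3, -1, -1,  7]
x^3 - 18*x^2 + 108*x - 216

The characteristic polynomial is χ_A(x) = (x - 6)^5, so the eigenvalues are known. The minimal polynomial is
  m_A(x) = Π_λ (x − λ)^{k_λ}
where k_λ is the size of the *largest* Jordan block for λ (equivalently, the smallest k with (A − λI)^k v = 0 for every generalised eigenvector v of λ).

  λ = 6: largest Jordan block has size 3, contributing (x − 6)^3

So m_A(x) = (x - 6)^3 = x^3 - 18*x^2 + 108*x - 216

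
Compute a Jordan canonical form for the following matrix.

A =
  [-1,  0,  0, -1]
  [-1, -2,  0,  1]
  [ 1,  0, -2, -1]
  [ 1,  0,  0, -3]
J_2(-2) ⊕ J_1(-2) ⊕ J_1(-2)

The characteristic polynomial is
  det(x·I − A) = x^4 + 8*x^3 + 24*x^2 + 32*x + 16 = (x + 2)^4

Eigenvalues and multiplicities (the geometric multiplicity of λ is n − rank(A − λI), which equals the number of Jordan blocks for λ):
  λ = -2: algebraic multiplicity = 4, geometric multiplicity = 3

Determining the block sizes for each eigenvalue:
  λ = -2: 3 blocks summing to 4 forces exactly one block of size 2 and the rest size 1 → block sizes [2, 1, 1]

Assembling the blocks gives a Jordan form
J =
  [-2,  1,  0,  0]
  [ 0, -2,  0,  0]
  [ 0,  0, -2,  0]
  [ 0,  0,  0, -2]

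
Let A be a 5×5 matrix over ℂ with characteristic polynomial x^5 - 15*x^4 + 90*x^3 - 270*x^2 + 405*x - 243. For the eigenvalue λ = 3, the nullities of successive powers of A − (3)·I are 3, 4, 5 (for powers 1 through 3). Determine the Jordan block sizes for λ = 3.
Block sizes for λ = 3: [3, 1, 1]

From the dimensions of kernels of powers, the number of Jordan blocks of size at least j is d_j − d_{j−1} where d_j = dim ker(N^j) (with d_0 = 0). Computing the differences gives [3, 1, 1].
The number of blocks of size exactly k is (#blocks of size ≥ k) − (#blocks of size ≥ k + 1), so the partition is: 2 block(s) of size 1, 1 block(s) of size 3.
In nonincreasing order the block sizes are [3, 1, 1].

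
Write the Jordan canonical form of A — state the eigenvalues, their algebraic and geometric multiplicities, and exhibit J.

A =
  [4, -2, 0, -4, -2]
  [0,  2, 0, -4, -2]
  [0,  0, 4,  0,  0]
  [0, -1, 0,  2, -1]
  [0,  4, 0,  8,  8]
J_2(4) ⊕ J_1(4) ⊕ J_1(4) ⊕ J_1(4)

The characteristic polynomial is
  det(x·I − A) = x^5 - 20*x^4 + 160*x^3 - 640*x^2 + 1280*x - 1024 = (x - 4)^5

Eigenvalues and multiplicities (the geometric multiplicity of λ is n − rank(A − λI), which equals the number of Jordan blocks for λ):
  λ = 4: algebraic multiplicity = 5, geometric multiplicity = 4

Determining the block sizes for each eigenvalue:
  λ = 4: 4 blocks summing to 5 forces exactly one block of size 2 and the rest size 1 → block sizes [2, 1, 1, 1]

Assembling the blocks gives a Jordan form
J =
  [4, 1, 0, 0, 0]
  [0, 4, 0, 0, 0]
  [0, 0, 4, 0, 0]
  [0, 0, 0, 4, 0]
  [0, 0, 0, 0, 4]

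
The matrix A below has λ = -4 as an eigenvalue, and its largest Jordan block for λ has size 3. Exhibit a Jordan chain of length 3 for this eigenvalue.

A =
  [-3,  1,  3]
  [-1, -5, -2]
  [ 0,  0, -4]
A Jordan chain for λ = -4 of length 3:
v_1 = (1, -1, 0)ᵀ
v_2 = (3, -2, 0)ᵀ
v_3 = (0, 0, 1)ᵀ

Let N = A − (-4)·I. We want v_3 with N^3 v_3 = 0 but N^2 v_3 ≠ 0; then v_{j-1} := N · v_j for j = 3, …, 2.

Pick v_3 = (0, 0, 1)ᵀ.
Then v_2 = N · v_3 = (3, -2, 0)ᵀ.
Then v_1 = N · v_2 = (1, -1, 0)ᵀ.

Sanity check: (A − (-4)·I) v_1 = (0, 0, 0)ᵀ = 0. ✓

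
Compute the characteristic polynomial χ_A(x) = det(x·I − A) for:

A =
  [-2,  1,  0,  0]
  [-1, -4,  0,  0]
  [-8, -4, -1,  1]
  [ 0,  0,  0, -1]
x^4 + 8*x^3 + 22*x^2 + 24*x + 9

Expanding det(x·I − A) (e.g. by cofactor expansion or by noting that A is similar to its Jordan form J, which has the same characteristic polynomial as A) gives
  χ_A(x) = x^4 + 8*x^3 + 22*x^2 + 24*x + 9
which factors as (x + 1)^2*(x + 3)^2. The eigenvalues (with algebraic multiplicities) are λ = -3 with multiplicity 2, λ = -1 with multiplicity 2.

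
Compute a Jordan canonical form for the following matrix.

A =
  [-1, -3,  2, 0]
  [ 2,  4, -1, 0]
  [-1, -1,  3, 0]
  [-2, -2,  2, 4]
J_3(2) ⊕ J_1(4)

The characteristic polynomial is
  det(x·I − A) = x^4 - 10*x^3 + 36*x^2 - 56*x + 32 = (x - 4)*(x - 2)^3

Eigenvalues and multiplicities (the geometric multiplicity of λ is n − rank(A − λI), which equals the number of Jordan blocks for λ):
  λ = 2: algebraic multiplicity = 3, geometric multiplicity = 1
  λ = 4: algebraic multiplicity = 1, geometric multiplicity = 1

Determining the block sizes for each eigenvalue:
  λ = 2: one block (gm = 1), so the single block has size am = 3 → block sizes [3]
  λ = 4: one block (gm = 1), so the single block has size am = 1 → block sizes [1]

Assembling the blocks gives a Jordan form
J =
  [2, 1, 0, 0]
  [0, 2, 1, 0]
  [0, 0, 2, 0]
  [0, 0, 0, 4]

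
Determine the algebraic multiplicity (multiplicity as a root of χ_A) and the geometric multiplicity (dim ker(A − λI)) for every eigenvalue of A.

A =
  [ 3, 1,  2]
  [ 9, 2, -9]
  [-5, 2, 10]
λ = 5: alg = 3, geom = 1

Step 1 — factor the characteristic polynomial to read off the algebraic multiplicities:
  χ_A(x) = (x - 5)^3

Step 2 — compute geometric multiplicities via the rank-nullity identity g(λ) = n − rank(A − λI):
  rank(A − (5)·I) = 2, so dim ker(A − (5)·I) = n − 2 = 1

Summary:
  λ = 5: algebraic multiplicity = 3, geometric multiplicity = 1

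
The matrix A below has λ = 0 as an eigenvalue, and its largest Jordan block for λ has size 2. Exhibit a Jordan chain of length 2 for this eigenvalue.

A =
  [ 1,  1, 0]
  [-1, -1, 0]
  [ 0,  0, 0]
A Jordan chain for λ = 0 of length 2:
v_1 = (1, -1, 0)ᵀ
v_2 = (1, 0, 0)ᵀ

Let N = A − (0)·I. We want v_2 with N^2 v_2 = 0 but N^1 v_2 ≠ 0; then v_{j-1} := N · v_j for j = 2, …, 2.

Pick v_2 = (1, 0, 0)ᵀ.
Then v_1 = N · v_2 = (1, -1, 0)ᵀ.

Sanity check: (A − (0)·I) v_1 = (0, 0, 0)ᵀ = 0. ✓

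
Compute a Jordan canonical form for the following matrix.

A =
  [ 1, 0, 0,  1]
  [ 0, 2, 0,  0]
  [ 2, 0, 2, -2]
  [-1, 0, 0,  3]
J_2(2) ⊕ J_1(2) ⊕ J_1(2)

The characteristic polynomial is
  det(x·I − A) = x^4 - 8*x^3 + 24*x^2 - 32*x + 16 = (x - 2)^4

Eigenvalues and multiplicities (the geometric multiplicity of λ is n − rank(A − λI), which equals the number of Jordan blocks for λ):
  λ = 2: algebraic multiplicity = 4, geometric multiplicity = 3

Determining the block sizes for each eigenvalue:
  λ = 2: 3 blocks summing to 4 forces exactly one block of size 2 and the rest size 1 → block sizes [2, 1, 1]

Assembling the blocks gives a Jordan form
J =
  [2, 1, 0, 0]
  [0, 2, 0, 0]
  [0, 0, 2, 0]
  [0, 0, 0, 2]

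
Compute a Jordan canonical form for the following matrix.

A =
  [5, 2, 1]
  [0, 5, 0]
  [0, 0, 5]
J_2(5) ⊕ J_1(5)

The characteristic polynomial is
  det(x·I − A) = x^3 - 15*x^2 + 75*x - 125 = (x - 5)^3

Eigenvalues and multiplicities (the geometric multiplicity of λ is n − rank(A − λI), which equals the number of Jordan blocks for λ):
  λ = 5: algebraic multiplicity = 3, geometric multiplicity = 2

Determining the block sizes for each eigenvalue:
  λ = 5: 2 blocks summing to 3 forces exactly one block of size 2 and the rest size 1 → block sizes [2, 1]

Assembling the blocks gives a Jordan form
J =
  [5, 1, 0]
  [0, 5, 0]
  [0, 0, 5]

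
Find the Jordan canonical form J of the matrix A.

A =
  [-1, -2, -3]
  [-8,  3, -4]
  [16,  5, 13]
J_3(5)

The characteristic polynomial is
  det(x·I − A) = x^3 - 15*x^2 + 75*x - 125 = (x - 5)^3

Eigenvalues and multiplicities (the geometric multiplicity of λ is n − rank(A − λI), which equals the number of Jordan blocks for λ):
  λ = 5: algebraic multiplicity = 3, geometric multiplicity = 1

Determining the block sizes for each eigenvalue:
  λ = 5: one block (gm = 1), so the single block has size am = 3 → block sizes [3]

Assembling the blocks gives a Jordan form
J =
  [5, 1, 0]
  [0, 5, 1]
  [0, 0, 5]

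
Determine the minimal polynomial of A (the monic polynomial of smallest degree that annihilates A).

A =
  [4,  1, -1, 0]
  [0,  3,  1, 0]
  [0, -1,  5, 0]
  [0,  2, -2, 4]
x^2 - 8*x + 16

The characteristic polynomial is χ_A(x) = (x - 4)^4, so the eigenvalues are known. The minimal polynomial is
  m_A(x) = Π_λ (x − λ)^{k_λ}
where k_λ is the size of the *largest* Jordan block for λ (equivalently, the smallest k with (A − λI)^k v = 0 for every generalised eigenvector v of λ).

  λ = 4: largest Jordan block has size 2, contributing (x − 4)^2

So m_A(x) = (x - 4)^2 = x^2 - 8*x + 16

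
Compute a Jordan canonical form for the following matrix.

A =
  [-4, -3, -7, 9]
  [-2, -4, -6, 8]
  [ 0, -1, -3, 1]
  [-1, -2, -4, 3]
J_3(-2) ⊕ J_1(-2)

The characteristic polynomial is
  det(x·I − A) = x^4 + 8*x^3 + 24*x^2 + 32*x + 16 = (x + 2)^4

Eigenvalues and multiplicities (the geometric multiplicity of λ is n − rank(A − λI), which equals the number of Jordan blocks for λ):
  λ = -2: algebraic multiplicity = 4, geometric multiplicity = 2

Determining the block sizes for each eigenvalue:
  λ = -2: with am = 4 and gm = 2, the partition is not yet determined (e.g. several partitions of 4 into 2 parts exist). Let N = A − (-2)·I. Computing rank(N^1) = 2, rank(N^2) = 1, rank(N^3) = 0; the number of blocks of size ≥ j is rank(N^{j−1}) − rank(N^j), giving [2, 1, 1]. So we have 1 block(s) of size 3, 1 block(s) of size 1 → block sizes [3, 1]

Assembling the blocks gives a Jordan form
J =
  [-2,  1,  0,  0]
  [ 0, -2,  1,  0]
  [ 0,  0, -2,  0]
  [ 0,  0,  0, -2]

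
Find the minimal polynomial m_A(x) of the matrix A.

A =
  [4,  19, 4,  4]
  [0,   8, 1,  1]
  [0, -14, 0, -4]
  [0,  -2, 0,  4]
x^3 - 12*x^2 + 48*x - 64

The characteristic polynomial is χ_A(x) = (x - 4)^4, so the eigenvalues are known. The minimal polynomial is
  m_A(x) = Π_λ (x − λ)^{k_λ}
where k_λ is the size of the *largest* Jordan block for λ (equivalently, the smallest k with (A − λI)^k v = 0 for every generalised eigenvector v of λ).

  λ = 4: largest Jordan block has size 3, contributing (x − 4)^3

So m_A(x) = (x - 4)^3 = x^3 - 12*x^2 + 48*x - 64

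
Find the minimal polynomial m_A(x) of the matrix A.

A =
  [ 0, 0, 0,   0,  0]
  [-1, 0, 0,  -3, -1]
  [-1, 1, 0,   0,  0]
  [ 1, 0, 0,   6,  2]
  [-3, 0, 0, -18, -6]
x^3

The characteristic polynomial is χ_A(x) = x^5, so the eigenvalues are known. The minimal polynomial is
  m_A(x) = Π_λ (x − λ)^{k_λ}
where k_λ is the size of the *largest* Jordan block for λ (equivalently, the smallest k with (A − λI)^k v = 0 for every generalised eigenvector v of λ).

  λ = 0: largest Jordan block has size 3, contributing (x − 0)^3

So m_A(x) = x^3 = x^3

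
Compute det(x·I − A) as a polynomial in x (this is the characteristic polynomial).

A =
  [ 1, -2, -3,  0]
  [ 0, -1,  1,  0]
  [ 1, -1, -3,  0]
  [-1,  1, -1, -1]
x^4 + 4*x^3 + 6*x^2 + 4*x + 1

Expanding det(x·I − A) (e.g. by cofactor expansion or by noting that A is similar to its Jordan form J, which has the same characteristic polynomial as A) gives
  χ_A(x) = x^4 + 4*x^3 + 6*x^2 + 4*x + 1
which factors as (x + 1)^4. The eigenvalues (with algebraic multiplicities) are λ = -1 with multiplicity 4.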